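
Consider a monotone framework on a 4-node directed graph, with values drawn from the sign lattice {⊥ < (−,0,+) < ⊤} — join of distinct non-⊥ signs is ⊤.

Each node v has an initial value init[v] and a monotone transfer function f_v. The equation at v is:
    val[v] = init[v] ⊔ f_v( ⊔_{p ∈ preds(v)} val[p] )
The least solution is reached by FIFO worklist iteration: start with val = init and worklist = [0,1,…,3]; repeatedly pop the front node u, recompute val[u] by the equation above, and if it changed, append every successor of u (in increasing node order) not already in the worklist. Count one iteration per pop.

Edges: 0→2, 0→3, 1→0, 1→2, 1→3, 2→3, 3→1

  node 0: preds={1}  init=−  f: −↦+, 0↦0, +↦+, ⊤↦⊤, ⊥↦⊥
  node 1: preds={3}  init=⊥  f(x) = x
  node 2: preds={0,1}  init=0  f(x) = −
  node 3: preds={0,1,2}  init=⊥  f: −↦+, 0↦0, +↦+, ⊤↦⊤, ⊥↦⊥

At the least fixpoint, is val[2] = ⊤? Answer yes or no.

yes

Iteration log — 8 steps:
  step 1. node 0  ⊔preds=⊥  new=−  stable
  step 2. node 1  ⊔preds=⊥  new=⊥  stable
  step 3. node 2  ⊔preds=−  new=⊤  old=0  +wl: 
  step 4. node 3  ⊔preds=⊤  new=⊤  old=⊥  +wl: 1
  step 5. node 1  ⊔preds=⊤  new=⊤  old=⊥  +wl: 0,2,3
  step 6. node 0  ⊔preds=⊤  new=⊤  old=−  +wl: 
  step 7. node 2  ⊔preds=⊤  new=⊤  stable
  step 8. node 3  ⊔preds=⊤  new=⊤  stable

Least fixpoint reached:
  node 0: ⊤
  node 1: ⊤
  node 2: ⊤
  node 3: ⊤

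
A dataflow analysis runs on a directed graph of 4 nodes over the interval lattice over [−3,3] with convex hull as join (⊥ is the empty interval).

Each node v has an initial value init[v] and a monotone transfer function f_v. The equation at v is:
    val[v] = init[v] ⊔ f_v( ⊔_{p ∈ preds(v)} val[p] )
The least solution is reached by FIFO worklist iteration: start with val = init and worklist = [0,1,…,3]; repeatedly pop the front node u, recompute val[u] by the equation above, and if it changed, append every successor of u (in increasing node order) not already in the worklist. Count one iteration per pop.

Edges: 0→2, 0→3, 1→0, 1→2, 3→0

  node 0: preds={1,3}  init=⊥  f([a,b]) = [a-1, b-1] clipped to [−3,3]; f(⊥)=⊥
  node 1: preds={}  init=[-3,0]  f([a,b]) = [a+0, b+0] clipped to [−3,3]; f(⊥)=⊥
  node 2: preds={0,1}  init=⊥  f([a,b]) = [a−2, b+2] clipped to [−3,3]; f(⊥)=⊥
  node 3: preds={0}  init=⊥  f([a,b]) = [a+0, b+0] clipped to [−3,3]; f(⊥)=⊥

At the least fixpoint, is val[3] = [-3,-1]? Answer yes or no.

yes

Trace (5 dequeues):
  [1] u=0 | in [-3,0] | out [-3,-1] | prev ⊥ | push {}
  [2] u=1 | in ⊥ | out [-3,0] | ==
  [3] u=2 | in [-3,0] | out [-3,2] | prev ⊥ | push {}
  [4] u=3 | in [-3,-1] | out [-3,-1] | prev ⊥ | push {0}
  [5] u=0 | in [-3,0] | out [-3,-1] | ==

Converged values:
  [0] [-3,-1]
  [1] [-3,0]
  [2] [-3,2]
  [3] [-3,-1]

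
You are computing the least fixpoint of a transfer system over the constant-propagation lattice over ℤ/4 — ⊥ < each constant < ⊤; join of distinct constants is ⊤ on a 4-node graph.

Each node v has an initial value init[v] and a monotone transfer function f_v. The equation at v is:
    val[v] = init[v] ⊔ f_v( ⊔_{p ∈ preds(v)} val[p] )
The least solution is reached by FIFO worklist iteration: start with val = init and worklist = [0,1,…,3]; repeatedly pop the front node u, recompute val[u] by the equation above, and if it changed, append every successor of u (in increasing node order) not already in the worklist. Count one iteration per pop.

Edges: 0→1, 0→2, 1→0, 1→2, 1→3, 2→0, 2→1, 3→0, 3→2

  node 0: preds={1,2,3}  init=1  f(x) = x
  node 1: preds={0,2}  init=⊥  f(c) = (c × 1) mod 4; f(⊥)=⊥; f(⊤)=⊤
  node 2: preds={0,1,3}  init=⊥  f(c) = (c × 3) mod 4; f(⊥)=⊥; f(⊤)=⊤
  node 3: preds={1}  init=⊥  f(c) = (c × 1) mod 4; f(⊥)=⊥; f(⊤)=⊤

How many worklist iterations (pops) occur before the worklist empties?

Worklist (12 pops):
  #1 pop 0: in=⊥ → 1 (no change)
  #2 pop 1: in=1 → 1 (was ⊥); enqueue [0]
  #3 pop 2: in=1 → 3 (was ⊥); enqueue [1]
  #4 pop 3: in=1 → 1 (was ⊥); enqueue [2]
  #5 pop 0: in=⊤ → ⊤ (was 1); enqueue []
  #6 pop 1: in=⊤ → ⊤ (was 1); enqueue [0,3]
  #7 pop 2: in=⊤ → ⊤ (was 3); enqueue [1]
  #8 pop 0: in=⊤ → ⊤ (no change)
  #9 pop 3: in=⊤ → ⊤ (was 1); enqueue [0,2]
  #10 pop 1: in=⊤ → ⊤ (no change)
  #11 pop 0: in=⊤ → ⊤ (no change)
  #12 pop 2: in=⊤ → ⊤ (no change)

Fixpoint:
  val[0] = ⊤
  val[1] = ⊤
  val[2] = ⊤
  val[3] = ⊤

12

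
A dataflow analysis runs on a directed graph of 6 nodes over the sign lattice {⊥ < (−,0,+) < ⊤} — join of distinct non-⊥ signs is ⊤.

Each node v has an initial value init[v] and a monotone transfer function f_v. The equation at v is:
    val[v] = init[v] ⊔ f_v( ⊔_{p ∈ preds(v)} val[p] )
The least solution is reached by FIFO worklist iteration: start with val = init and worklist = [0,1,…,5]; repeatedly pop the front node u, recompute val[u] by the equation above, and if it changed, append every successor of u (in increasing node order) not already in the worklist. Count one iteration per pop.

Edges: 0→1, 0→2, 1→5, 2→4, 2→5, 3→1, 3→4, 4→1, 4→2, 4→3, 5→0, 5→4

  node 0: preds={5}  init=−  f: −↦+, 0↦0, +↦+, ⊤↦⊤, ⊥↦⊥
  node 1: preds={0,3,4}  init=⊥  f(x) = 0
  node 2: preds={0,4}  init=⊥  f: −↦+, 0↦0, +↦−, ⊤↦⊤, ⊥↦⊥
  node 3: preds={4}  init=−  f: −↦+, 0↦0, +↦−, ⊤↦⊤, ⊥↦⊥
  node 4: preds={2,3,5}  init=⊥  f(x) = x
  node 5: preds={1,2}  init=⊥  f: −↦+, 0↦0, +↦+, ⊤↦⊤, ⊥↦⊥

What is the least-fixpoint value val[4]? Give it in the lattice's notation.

⊤

Iteration log — 14 steps:
  step 1. node 0  ⊔preds=⊥  new=−  stable
  step 2. node 1  ⊔preds=−  new=0  old=⊥  +wl: 
  step 3. node 2  ⊔preds=−  new=+  old=⊥  +wl: 
  step 4. node 3  ⊔preds=⊥  new=−  stable
  step 5. node 4  ⊔preds=⊤  new=⊤  old=⊥  +wl: 1,2,3
  step 6. node 5  ⊔preds=⊤  new=⊤  old=⊥  +wl: 0,4
  step 7. node 1  ⊔preds=⊤  new=0  stable
  step 8. node 2  ⊔preds=⊤  new=⊤  old=+  +wl: 5
  step 9. node 3  ⊔preds=⊤  new=⊤  old=−  +wl: 1
  step 10. node 0  ⊔preds=⊤  new=⊤  old=−  +wl: 2
  step 11. node 4  ⊔preds=⊤  new=⊤  stable
  step 12. node 5  ⊔preds=⊤  new=⊤  stable
  step 13. node 1  ⊔preds=⊤  new=0  stable
  step 14. node 2  ⊔preds=⊤  new=⊤  stable

Least fixpoint reached:
  node 0: ⊤
  node 1: 0
  node 2: ⊤
  node 3: ⊤
  node 4: ⊤
  node 5: ⊤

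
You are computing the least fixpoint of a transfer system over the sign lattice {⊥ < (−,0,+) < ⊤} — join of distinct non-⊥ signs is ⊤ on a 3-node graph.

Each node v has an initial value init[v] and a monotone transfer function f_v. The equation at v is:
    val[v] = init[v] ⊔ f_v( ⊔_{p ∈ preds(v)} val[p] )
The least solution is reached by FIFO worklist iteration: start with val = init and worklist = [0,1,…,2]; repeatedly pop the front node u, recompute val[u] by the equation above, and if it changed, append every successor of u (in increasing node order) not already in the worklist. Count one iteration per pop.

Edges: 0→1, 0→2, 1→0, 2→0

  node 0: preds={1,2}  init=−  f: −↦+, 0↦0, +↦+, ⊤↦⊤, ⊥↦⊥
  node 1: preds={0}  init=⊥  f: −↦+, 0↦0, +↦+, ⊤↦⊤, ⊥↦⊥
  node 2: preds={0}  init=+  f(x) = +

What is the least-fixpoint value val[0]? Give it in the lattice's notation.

Worklist (4 pops):
  #1 pop 0: in=+ → ⊤ (was −); enqueue []
  #2 pop 1: in=⊤ → ⊤ (was ⊥); enqueue [0]
  #3 pop 2: in=⊤ → + (no change)
  #4 pop 0: in=⊤ → ⊤ (no change)

Fixpoint:
  val[0] = ⊤
  val[1] = ⊤
  val[2] = +

⊤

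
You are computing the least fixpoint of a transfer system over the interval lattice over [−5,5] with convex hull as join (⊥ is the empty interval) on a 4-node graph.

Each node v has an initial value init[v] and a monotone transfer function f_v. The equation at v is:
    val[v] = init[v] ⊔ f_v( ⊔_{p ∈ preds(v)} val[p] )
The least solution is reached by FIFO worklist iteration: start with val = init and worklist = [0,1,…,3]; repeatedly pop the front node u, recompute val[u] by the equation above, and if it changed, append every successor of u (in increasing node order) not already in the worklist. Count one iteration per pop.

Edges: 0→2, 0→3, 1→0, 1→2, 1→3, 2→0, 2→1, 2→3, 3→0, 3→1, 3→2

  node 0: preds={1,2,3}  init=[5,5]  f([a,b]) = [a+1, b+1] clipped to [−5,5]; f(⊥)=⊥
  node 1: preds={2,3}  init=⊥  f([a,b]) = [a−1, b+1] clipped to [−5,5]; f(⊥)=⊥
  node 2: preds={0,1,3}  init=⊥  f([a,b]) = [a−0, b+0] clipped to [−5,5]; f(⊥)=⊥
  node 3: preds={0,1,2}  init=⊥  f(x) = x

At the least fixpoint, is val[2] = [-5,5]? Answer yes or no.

yes

Iteration log — 49 steps:
  step 1. node 0  ⊔preds=⊥  new=[5,5]  stable
  step 2. node 1  ⊔preds=⊥  new=⊥  stable
  step 3. node 2  ⊔preds=[5,5]  new=[5,5]  old=⊥  +wl: 0,1
  step 4. node 3  ⊔preds=[5,5]  new=[5,5]  old=⊥  +wl: 2
  step 5. node 0  ⊔preds=[5,5]  new=[5,5]  stable
  step 6. node 1  ⊔preds=[5,5]  new=[4,5]  old=⊥  +wl: 0,3
  step 7. node 2  ⊔preds=[4,5]  new=[4,5]  old=[5,5]  +wl: 1
  step 8. node 0  ⊔preds=[4,5]  new=[5,5]  stable
  step 9. node 3  ⊔preds=[4,5]  new=[4,5]  old=[5,5]  +wl: 0,2
  step 10. node 1  ⊔preds=[4,5]  new=[3,5]  old=[4,5]  +wl: 3
  step 11. node 0  ⊔preds=[3,5]  new=[4,5]  old=[5,5]  +wl: 
  step 12. node 2  ⊔preds=[3,5]  new=[3,5]  old=[4,5]  +wl: 0,1
  step 13. node 3  ⊔preds=[3,5]  new=[3,5]  old=[4,5]  +wl: 2
  step 14. node 0  ⊔preds=[3,5]  new=[4,5]  stable
  step 15. node 1  ⊔preds=[3,5]  new=[2,5]  old=[3,5]  +wl: 0,3
  step 16. node 2  ⊔preds=[2,5]  new=[2,5]  old=[3,5]  +wl: 1
  step 17. node 0  ⊔preds=[2,5]  new=[3,5]  old=[4,5]  +wl: 2
  step 18. node 3  ⊔preds=[2,5]  new=[2,5]  old=[3,5]  +wl: 0
  step 19. node 1  ⊔preds=[2,5]  new=[1,5]  old=[2,5]  +wl: 3
  step 20. node 2  ⊔preds=[1,5]  new=[1,5]  old=[2,5]  +wl: 1
  step 21. node 0  ⊔preds=[1,5]  new=[2,5]  old=[3,5]  +wl: 2
  step 22. node 3  ⊔preds=[1,5]  new=[1,5]  old=[2,5]  +wl: 0
  step 23. node 1  ⊔preds=[1,5]  new=[0,5]  old=[1,5]  +wl: 3
  step 24. node 2  ⊔preds=[0,5]  new=[0,5]  old=[1,5]  +wl: 1
  step 25. node 0  ⊔preds=[0,5]  new=[1,5]  old=[2,5]  +wl: 2
  step 26. node 3  ⊔preds=[0,5]  new=[0,5]  old=[1,5]  +wl: 0
  step 27. node 1  ⊔preds=[0,5]  new=[-1,5]  old=[0,5]  +wl: 3
  step 28. node 2  ⊔preds=[-1,5]  new=[-1,5]  old=[0,5]  +wl: 1
  step 29. node 0  ⊔preds=[-1,5]  new=[0,5]  old=[1,5]  +wl: 2
  step 30. node 3  ⊔preds=[-1,5]  new=[-1,5]  old=[0,5]  +wl: 0
  step 31. node 1  ⊔preds=[-1,5]  new=[-2,5]  old=[-1,5]  +wl: 3
  step 32. node 2  ⊔preds=[-2,5]  new=[-2,5]  old=[-1,5]  +wl: 1
  step 33. node 0  ⊔preds=[-2,5]  new=[-1,5]  old=[0,5]  +wl: 2
  step 34. node 3  ⊔preds=[-2,5]  new=[-2,5]  old=[-1,5]  +wl: 0
  step 35. node 1  ⊔preds=[-2,5]  new=[-3,5]  old=[-2,5]  +wl: 3
  step 36. node 2  ⊔preds=[-3,5]  new=[-3,5]  old=[-2,5]  +wl: 1
  step 37. node 0  ⊔preds=[-3,5]  new=[-2,5]  old=[-1,5]  +wl: 2
  step 38. node 3  ⊔preds=[-3,5]  new=[-3,5]  old=[-2,5]  +wl: 0
  step 39. node 1  ⊔preds=[-3,5]  new=[-4,5]  old=[-3,5]  +wl: 3
  step 40. node 2  ⊔preds=[-4,5]  new=[-4,5]  old=[-3,5]  +wl: 1
  step 41. node 0  ⊔preds=[-4,5]  new=[-3,5]  old=[-2,5]  +wl: 2
  step 42. node 3  ⊔preds=[-4,5]  new=[-4,5]  old=[-3,5]  +wl: 0
  step 43. node 1  ⊔preds=[-4,5]  new=[-5,5]  old=[-4,5]  +wl: 3
  step 44. node 2  ⊔preds=[-5,5]  new=[-5,5]  old=[-4,5]  +wl: 1
  step 45. node 0  ⊔preds=[-5,5]  new=[-4,5]  old=[-3,5]  +wl: 2
  step 46. node 3  ⊔preds=[-5,5]  new=[-5,5]  old=[-4,5]  +wl: 0
  step 47. node 1  ⊔preds=[-5,5]  new=[-5,5]  stable
  step 48. node 2  ⊔preds=[-5,5]  new=[-5,5]  stable
  step 49. node 0  ⊔preds=[-5,5]  new=[-4,5]  stable

Least fixpoint reached:
  node 0: [-4,5]
  node 1: [-5,5]
  node 2: [-5,5]
  node 3: [-5,5]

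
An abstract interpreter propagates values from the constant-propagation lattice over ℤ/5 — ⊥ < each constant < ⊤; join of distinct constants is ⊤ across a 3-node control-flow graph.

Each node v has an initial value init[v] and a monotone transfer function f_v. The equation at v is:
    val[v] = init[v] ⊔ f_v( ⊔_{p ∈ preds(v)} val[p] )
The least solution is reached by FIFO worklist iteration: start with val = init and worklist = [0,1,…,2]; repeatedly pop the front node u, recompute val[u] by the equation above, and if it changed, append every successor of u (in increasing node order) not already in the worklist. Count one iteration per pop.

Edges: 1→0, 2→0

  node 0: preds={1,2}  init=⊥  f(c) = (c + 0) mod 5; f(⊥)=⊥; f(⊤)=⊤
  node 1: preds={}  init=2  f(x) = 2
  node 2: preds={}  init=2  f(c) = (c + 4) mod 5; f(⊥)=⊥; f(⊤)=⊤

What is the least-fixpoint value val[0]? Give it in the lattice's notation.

Worklist (3 pops):
  #1 pop 0: in=2 → 2 (was ⊥); enqueue []
  #2 pop 1: in=⊥ → 2 (no change)
  #3 pop 2: in=⊥ → 2 (no change)

Fixpoint:
  val[0] = 2
  val[1] = 2
  val[2] = 2

2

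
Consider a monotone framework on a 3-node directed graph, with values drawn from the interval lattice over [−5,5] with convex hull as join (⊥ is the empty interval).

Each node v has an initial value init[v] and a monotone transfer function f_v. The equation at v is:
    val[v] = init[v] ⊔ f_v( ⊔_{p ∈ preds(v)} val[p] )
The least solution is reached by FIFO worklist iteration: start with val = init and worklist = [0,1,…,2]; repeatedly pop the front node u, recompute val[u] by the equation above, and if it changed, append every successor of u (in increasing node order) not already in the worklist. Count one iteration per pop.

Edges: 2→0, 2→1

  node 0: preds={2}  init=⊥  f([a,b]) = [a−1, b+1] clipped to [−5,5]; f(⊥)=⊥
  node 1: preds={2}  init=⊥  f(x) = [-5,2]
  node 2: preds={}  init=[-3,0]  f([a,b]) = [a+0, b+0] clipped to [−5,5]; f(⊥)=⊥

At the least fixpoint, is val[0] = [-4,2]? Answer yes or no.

no

Worklist (3 pops):
  #1 pop 0: in=[-3,0] → [-4,1] (was ⊥); enqueue []
  #2 pop 1: in=[-3,0] → [-5,2] (was ⊥); enqueue []
  #3 pop 2: in=⊥ → [-3,0] (no change)

Fixpoint:
  val[0] = [-4,1]
  val[1] = [-5,2]
  val[2] = [-3,0]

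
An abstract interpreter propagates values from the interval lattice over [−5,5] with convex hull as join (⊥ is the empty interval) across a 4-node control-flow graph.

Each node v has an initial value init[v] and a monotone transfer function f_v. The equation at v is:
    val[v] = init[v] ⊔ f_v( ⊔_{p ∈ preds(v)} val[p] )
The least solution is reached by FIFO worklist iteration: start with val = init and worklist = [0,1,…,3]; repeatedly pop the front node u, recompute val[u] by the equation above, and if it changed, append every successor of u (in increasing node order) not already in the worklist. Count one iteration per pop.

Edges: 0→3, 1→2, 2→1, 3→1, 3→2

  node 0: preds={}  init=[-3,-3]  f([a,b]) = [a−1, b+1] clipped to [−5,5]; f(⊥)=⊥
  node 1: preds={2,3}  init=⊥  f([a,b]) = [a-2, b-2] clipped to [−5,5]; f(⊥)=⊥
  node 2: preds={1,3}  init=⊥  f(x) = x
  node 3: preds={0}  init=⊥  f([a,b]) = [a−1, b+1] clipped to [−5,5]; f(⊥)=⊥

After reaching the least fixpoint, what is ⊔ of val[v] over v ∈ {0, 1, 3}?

[-5,-2]

Worklist (7 pops):
  #1 pop 0: in=⊥ → [-3,-3] (no change)
  #2 pop 1: in=⊥ → ⊥ (no change)
  #3 pop 2: in=⊥ → ⊥ (no change)
  #4 pop 3: in=[-3,-3] → [-4,-2] (was ⊥); enqueue [1,2]
  #5 pop 1: in=[-4,-2] → [-5,-4] (was ⊥); enqueue []
  #6 pop 2: in=[-5,-2] → [-5,-2] (was ⊥); enqueue [1]
  #7 pop 1: in=[-5,-2] → [-5,-4] (no change)

Fixpoint:
  val[0] = [-3,-3]
  val[1] = [-5,-4]
  val[2] = [-5,-2]
  val[3] = [-4,-2]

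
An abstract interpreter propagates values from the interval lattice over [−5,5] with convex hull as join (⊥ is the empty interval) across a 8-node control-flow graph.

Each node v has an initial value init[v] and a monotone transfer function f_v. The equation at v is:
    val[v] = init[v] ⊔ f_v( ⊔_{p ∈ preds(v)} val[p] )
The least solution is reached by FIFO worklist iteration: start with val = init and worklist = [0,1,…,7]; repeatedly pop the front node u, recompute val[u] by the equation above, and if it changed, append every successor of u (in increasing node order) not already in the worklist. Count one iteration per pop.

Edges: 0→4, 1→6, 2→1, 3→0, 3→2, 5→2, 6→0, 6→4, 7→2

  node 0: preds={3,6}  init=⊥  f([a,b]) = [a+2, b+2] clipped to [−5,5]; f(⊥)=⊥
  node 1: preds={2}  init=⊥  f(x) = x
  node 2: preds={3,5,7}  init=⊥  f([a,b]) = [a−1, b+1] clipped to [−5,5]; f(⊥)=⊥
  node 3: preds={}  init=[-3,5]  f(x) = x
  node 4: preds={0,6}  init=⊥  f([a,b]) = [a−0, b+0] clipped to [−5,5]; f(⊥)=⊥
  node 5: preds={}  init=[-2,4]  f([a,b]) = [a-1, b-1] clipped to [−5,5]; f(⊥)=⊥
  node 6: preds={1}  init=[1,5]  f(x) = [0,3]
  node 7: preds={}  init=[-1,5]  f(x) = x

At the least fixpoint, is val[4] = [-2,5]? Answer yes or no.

Iteration log — 12 steps:
  step 1. node 0  ⊔preds=[-3,5]  new=[-1,5]  old=⊥  +wl: 
  step 2. node 1  ⊔preds=⊥  new=⊥  stable
  step 3. node 2  ⊔preds=[-3,5]  new=[-4,5]  old=⊥  +wl: 1
  step 4. node 3  ⊔preds=⊥  new=[-3,5]  stable
  step 5. node 4  ⊔preds=[-1,5]  new=[-1,5]  old=⊥  +wl: 
  step 6. node 5  ⊔preds=⊥  new=[-2,4]  stable
  step 7. node 6  ⊔preds=⊥  new=[0,5]  old=[1,5]  +wl: 0,4
  step 8. node 7  ⊔preds=⊥  new=[-1,5]  stable
  step 9. node 1  ⊔preds=[-4,5]  new=[-4,5]  old=⊥  +wl: 6
  step 10. node 0  ⊔preds=[-3,5]  new=[-1,5]  stable
  step 11. node 4  ⊔preds=[-1,5]  new=[-1,5]  stable
  step 12. node 6  ⊔preds=[-4,5]  new=[0,5]  stable

Least fixpoint reached:
  node 0: [-1,5]
  node 1: [-4,5]
  node 2: [-4,5]
  node 3: [-3,5]
  node 4: [-1,5]
  node 5: [-2,4]
  node 6: [0,5]
  node 7: [-1,5]

no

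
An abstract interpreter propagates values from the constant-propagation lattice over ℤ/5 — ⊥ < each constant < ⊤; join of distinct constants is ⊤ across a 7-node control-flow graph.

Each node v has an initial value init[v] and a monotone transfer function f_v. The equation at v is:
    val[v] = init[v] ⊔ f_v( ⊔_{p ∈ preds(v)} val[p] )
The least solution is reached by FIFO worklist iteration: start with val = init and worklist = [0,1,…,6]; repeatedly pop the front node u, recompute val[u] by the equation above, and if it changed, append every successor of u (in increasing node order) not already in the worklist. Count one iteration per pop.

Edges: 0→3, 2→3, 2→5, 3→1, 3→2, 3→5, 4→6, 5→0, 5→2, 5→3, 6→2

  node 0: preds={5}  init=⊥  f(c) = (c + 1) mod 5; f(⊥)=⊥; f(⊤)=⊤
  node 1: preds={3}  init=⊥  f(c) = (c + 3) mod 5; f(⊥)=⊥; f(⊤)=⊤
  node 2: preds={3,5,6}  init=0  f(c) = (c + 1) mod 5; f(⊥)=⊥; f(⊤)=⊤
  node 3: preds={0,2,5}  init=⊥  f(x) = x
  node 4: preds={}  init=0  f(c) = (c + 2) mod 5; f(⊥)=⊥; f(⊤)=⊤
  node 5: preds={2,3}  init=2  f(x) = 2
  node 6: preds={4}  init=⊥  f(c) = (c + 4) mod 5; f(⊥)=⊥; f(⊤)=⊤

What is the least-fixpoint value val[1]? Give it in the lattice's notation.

⊤

Iteration log — 9 steps:
  step 1. node 0  ⊔preds=2  new=3  old=⊥  +wl: 
  step 2. node 1  ⊔preds=⊥  new=⊥  stable
  step 3. node 2  ⊔preds=2  new=⊤  old=0  +wl: 
  step 4. node 3  ⊔preds=⊤  new=⊤  old=⊥  +wl: 1,2
  step 5. node 4  ⊔preds=⊥  new=0  stable
  step 6. node 5  ⊔preds=⊤  new=2  stable
  step 7. node 6  ⊔preds=0  new=4  old=⊥  +wl: 
  step 8. node 1  ⊔preds=⊤  new=⊤  old=⊥  +wl: 
  step 9. node 2  ⊔preds=⊤  new=⊤  stable

Least fixpoint reached:
  node 0: 3
  node 1: ⊤
  node 2: ⊤
  node 3: ⊤
  node 4: 0
  node 5: 2
  node 6: 4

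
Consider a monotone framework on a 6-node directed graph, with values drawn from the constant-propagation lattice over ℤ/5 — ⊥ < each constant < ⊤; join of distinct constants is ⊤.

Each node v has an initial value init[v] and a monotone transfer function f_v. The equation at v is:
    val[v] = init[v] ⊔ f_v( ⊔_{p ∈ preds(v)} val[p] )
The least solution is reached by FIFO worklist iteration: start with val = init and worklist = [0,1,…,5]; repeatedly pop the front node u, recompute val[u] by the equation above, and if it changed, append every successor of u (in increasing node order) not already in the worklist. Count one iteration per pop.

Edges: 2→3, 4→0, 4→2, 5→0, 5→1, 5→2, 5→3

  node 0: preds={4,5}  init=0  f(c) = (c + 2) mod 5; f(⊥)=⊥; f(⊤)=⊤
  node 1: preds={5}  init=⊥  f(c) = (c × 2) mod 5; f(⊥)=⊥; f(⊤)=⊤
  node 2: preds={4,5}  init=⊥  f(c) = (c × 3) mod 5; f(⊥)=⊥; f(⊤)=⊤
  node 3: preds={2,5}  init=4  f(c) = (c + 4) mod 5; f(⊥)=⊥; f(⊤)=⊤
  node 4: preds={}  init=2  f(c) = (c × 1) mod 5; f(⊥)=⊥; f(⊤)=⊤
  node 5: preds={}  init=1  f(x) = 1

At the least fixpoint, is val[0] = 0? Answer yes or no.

Iteration log — 6 steps:
  step 1. node 0  ⊔preds=⊤  new=⊤  old=0  +wl: 
  step 2. node 1  ⊔preds=1  new=2  old=⊥  +wl: 
  step 3. node 2  ⊔preds=⊤  new=⊤  old=⊥  +wl: 
  step 4. node 3  ⊔preds=⊤  new=⊤  old=4  +wl: 
  step 5. node 4  ⊔preds=⊥  new=2  stable
  step 6. node 5  ⊔preds=⊥  new=1  stable

Least fixpoint reached:
  node 0: ⊤
  node 1: 2
  node 2: ⊤
  node 3: ⊤
  node 4: 2
  node 5: 1

no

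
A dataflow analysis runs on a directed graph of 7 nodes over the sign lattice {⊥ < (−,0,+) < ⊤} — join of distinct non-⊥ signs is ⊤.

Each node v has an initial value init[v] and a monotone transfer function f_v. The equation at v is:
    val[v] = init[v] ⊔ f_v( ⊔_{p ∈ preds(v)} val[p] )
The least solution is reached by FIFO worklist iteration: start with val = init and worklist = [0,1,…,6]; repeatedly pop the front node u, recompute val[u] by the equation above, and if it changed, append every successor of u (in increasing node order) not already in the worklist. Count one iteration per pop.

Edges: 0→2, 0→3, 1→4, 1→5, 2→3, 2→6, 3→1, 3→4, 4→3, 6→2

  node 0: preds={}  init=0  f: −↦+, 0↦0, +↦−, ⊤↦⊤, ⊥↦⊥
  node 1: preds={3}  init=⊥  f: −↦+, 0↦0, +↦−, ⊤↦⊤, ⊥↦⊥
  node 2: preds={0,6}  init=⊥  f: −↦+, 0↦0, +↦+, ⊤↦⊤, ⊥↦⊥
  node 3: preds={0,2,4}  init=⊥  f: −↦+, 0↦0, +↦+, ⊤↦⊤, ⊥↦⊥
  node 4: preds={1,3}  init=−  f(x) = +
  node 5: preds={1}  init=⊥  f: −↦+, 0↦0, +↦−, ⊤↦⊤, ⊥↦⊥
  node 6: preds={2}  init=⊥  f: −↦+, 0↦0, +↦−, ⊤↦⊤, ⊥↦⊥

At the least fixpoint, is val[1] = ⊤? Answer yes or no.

yes

Trace (12 dequeues):
  [1] u=0 | in ⊥ | out 0 | ==
  [2] u=1 | in ⊥ | out ⊥ | ==
  [3] u=2 | in 0 | out 0 | prev ⊥ | push {}
  [4] u=3 | in ⊤ | out ⊤ | prev ⊥ | push {1}
  [5] u=4 | in ⊤ | out ⊤ | prev − | push {3}
  [6] u=5 | in ⊥ | out ⊥ | ==
  [7] u=6 | in 0 | out 0 | prev ⊥ | push {2}
  [8] u=1 | in ⊤ | out ⊤ | prev ⊥ | push {4,5}
  [9] u=3 | in ⊤ | out ⊤ | ==
  [10] u=2 | in 0 | out 0 | ==
  [11] u=4 | in ⊤ | out ⊤ | ==
  [12] u=5 | in ⊤ | out ⊤ | prev ⊥ | push {}

Converged values:
  [0] 0
  [1] ⊤
  [2] 0
  [3] ⊤
  [4] ⊤
  [5] ⊤
  [6] 0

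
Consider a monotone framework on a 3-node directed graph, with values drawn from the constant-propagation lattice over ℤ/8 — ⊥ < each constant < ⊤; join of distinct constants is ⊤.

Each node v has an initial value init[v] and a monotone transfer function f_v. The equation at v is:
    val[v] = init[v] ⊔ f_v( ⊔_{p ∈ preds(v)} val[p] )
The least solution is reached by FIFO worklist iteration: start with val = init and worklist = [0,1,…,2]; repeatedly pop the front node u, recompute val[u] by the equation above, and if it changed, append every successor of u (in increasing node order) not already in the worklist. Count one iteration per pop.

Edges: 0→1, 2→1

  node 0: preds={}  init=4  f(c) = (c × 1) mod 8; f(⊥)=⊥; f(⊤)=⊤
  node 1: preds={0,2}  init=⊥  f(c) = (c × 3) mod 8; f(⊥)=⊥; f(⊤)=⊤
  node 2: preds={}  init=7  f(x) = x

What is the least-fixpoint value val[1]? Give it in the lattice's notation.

Iteration log — 3 steps:
  step 1. node 0  ⊔preds=⊥  new=4  stable
  step 2. node 1  ⊔preds=⊤  new=⊤  old=⊥  +wl: 
  step 3. node 2  ⊔preds=⊥  new=7  stable

Least fixpoint reached:
  node 0: 4
  node 1: ⊤
  node 2: 7

⊤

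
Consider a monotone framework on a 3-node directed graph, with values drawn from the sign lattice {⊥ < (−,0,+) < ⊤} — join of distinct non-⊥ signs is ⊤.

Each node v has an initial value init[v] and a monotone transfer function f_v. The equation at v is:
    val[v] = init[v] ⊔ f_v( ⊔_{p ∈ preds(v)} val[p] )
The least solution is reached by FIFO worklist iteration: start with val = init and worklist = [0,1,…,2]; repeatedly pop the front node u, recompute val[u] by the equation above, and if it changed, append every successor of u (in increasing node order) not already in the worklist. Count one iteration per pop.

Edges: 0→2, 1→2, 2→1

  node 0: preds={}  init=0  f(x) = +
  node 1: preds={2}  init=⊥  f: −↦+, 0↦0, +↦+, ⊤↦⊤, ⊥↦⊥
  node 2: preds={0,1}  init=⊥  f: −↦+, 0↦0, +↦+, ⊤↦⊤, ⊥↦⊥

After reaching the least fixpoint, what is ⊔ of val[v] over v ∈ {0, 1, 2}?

Trace (5 dequeues):
  [1] u=0 | in ⊥ | out ⊤ | prev 0 | push {}
  [2] u=1 | in ⊥ | out ⊥ | ==
  [3] u=2 | in ⊤ | out ⊤ | prev ⊥ | push {1}
  [4] u=1 | in ⊤ | out ⊤ | prev ⊥ | push {2}
  [5] u=2 | in ⊤ | out ⊤ | ==

Converged values:
  [0] ⊤
  [1] ⊤
  [2] ⊤

⊤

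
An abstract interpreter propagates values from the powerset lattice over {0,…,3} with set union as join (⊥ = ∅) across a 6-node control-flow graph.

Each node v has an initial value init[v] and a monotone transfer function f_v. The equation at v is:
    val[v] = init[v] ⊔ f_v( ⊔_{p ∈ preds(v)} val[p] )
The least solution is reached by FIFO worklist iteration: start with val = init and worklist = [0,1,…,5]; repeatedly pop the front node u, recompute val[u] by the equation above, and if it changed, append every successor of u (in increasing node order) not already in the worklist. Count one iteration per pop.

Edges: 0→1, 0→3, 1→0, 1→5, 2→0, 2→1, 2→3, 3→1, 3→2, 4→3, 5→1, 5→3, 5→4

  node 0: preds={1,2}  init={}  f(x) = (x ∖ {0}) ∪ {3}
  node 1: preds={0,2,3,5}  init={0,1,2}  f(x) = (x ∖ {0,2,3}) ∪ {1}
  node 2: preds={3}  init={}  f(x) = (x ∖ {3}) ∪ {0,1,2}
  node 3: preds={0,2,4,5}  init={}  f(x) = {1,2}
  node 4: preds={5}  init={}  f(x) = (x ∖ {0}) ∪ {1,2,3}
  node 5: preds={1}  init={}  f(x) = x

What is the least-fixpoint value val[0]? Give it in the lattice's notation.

{1,2,3}

Worklist (11 pops):
  #1 pop 0: in={0,1,2} → {1,2,3} (was {}); enqueue []
  #2 pop 1: in={1,2,3} → {0,1,2} (no change)
  #3 pop 2: in={} → {0,1,2} (was {}); enqueue [0,1]
  #4 pop 3: in={0,1,2,3} → {1,2} (was {}); enqueue [2]
  #5 pop 4: in={} → {1,2,3} (was {}); enqueue [3]
  #6 pop 5: in={0,1,2} → {0,1,2} (was {}); enqueue [4]
  #7 pop 0: in={0,1,2} → {1,2,3} (no change)
  #8 pop 1: in={0,1,2,3} → {0,1,2} (no change)
  #9 pop 2: in={1,2} → {0,1,2} (no change)
  #10 pop 3: in={0,1,2,3} → {1,2} (no change)
  #11 pop 4: in={0,1,2} → {1,2,3} (no change)

Fixpoint:
  val[0] = {1,2,3}
  val[1] = {0,1,2}
  val[2] = {0,1,2}
  val[3] = {1,2}
  val[4] = {1,2,3}
  val[5] = {0,1,2}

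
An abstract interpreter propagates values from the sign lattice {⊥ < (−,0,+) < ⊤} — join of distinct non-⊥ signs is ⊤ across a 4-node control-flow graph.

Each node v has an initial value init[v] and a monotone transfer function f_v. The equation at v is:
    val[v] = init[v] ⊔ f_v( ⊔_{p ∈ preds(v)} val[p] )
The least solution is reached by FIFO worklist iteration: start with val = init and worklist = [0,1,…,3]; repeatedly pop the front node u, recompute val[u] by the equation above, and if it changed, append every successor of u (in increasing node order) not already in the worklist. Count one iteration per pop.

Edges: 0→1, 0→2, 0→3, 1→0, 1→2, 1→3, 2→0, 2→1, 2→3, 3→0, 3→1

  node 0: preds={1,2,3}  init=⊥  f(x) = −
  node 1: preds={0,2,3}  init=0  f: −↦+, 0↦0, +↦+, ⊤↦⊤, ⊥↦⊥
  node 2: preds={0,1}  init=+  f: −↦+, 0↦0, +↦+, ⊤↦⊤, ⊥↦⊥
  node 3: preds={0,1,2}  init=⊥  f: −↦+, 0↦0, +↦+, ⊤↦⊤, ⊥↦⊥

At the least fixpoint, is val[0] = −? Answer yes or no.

Worklist (6 pops):
  #1 pop 0: in=⊤ → − (was ⊥); enqueue []
  #2 pop 1: in=⊤ → ⊤ (was 0); enqueue [0]
  #3 pop 2: in=⊤ → ⊤ (was +); enqueue [1]
  #4 pop 3: in=⊤ → ⊤ (was ⊥); enqueue []
  #5 pop 0: in=⊤ → − (no change)
  #6 pop 1: in=⊤ → ⊤ (no change)

Fixpoint:
  val[0] = −
  val[1] = ⊤
  val[2] = ⊤
  val[3] = ⊤

yes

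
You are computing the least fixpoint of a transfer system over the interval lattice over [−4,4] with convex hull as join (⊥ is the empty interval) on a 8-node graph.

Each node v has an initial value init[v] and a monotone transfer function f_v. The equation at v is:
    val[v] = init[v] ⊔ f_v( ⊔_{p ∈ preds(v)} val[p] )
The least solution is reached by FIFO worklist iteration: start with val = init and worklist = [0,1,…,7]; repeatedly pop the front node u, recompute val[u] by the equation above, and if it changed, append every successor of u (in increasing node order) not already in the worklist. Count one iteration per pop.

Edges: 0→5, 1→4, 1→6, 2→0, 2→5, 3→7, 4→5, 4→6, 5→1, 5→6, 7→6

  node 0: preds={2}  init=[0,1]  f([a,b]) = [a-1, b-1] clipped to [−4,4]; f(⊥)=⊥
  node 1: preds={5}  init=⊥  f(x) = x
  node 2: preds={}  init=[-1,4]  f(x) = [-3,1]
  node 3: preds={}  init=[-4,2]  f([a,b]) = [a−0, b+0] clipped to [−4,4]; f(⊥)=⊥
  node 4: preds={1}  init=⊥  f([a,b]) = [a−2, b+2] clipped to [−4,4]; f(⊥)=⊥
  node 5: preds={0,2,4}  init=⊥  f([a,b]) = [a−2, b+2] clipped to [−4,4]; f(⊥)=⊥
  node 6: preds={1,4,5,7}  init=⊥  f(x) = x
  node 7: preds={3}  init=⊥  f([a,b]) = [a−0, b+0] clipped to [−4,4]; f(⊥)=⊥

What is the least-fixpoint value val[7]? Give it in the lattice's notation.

Worklist (15 pops):
  #1 pop 0: in=[-1,4] → [-2,3] (was [0,1]); enqueue []
  #2 pop 1: in=⊥ → ⊥ (no change)
  #3 pop 2: in=⊥ → [-3,4] (was [-1,4]); enqueue [0]
  #4 pop 3: in=⊥ → [-4,2] (no change)
  #5 pop 4: in=⊥ → ⊥ (no change)
  #6 pop 5: in=[-3,4] → [-4,4] (was ⊥); enqueue [1]
  #7 pop 6: in=[-4,4] → [-4,4] (was ⊥); enqueue []
  #8 pop 7: in=[-4,2] → [-4,2] (was ⊥); enqueue [6]
  #9 pop 0: in=[-3,4] → [-4,3] (was [-2,3]); enqueue [5]
  #10 pop 1: in=[-4,4] → [-4,4] (was ⊥); enqueue [4]
  #11 pop 6: in=[-4,4] → [-4,4] (no change)
  #12 pop 5: in=[-4,4] → [-4,4] (no change)
  #13 pop 4: in=[-4,4] → [-4,4] (was ⊥); enqueue [5,6]
  #14 pop 5: in=[-4,4] → [-4,4] (no change)
  #15 pop 6: in=[-4,4] → [-4,4] (no change)

Fixpoint:
  val[0] = [-4,3]
  val[1] = [-4,4]
  val[2] = [-3,4]
  val[3] = [-4,2]
  val[4] = [-4,4]
  val[5] = [-4,4]
  val[6] = [-4,4]
  val[7] = [-4,2]

[-4,2]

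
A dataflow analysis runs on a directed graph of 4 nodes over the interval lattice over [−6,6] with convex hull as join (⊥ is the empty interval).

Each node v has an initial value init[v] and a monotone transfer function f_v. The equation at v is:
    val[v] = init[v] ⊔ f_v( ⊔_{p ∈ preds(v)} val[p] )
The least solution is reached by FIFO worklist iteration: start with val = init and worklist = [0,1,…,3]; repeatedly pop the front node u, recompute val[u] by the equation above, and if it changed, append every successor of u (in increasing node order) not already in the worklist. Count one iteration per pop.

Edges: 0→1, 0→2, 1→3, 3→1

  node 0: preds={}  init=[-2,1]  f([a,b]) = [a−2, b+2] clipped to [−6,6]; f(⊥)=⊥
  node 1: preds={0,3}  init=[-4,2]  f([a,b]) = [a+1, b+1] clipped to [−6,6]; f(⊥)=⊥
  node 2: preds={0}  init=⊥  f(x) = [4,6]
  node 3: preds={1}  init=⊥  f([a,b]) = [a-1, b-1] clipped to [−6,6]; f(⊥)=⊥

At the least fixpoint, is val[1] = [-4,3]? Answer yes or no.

no

Trace (5 dequeues):
  [1] u=0 | in ⊥ | out [-2,1] | ==
  [2] u=1 | in [-2,1] | out [-4,2] | ==
  [3] u=2 | in [-2,1] | out [4,6] | prev ⊥ | push {}
  [4] u=3 | in [-4,2] | out [-5,1] | prev ⊥ | push {1}
  [5] u=1 | in [-5,1] | out [-4,2] | ==

Converged values:
  [0] [-2,1]
  [1] [-4,2]
  [2] [4,6]
  [3] [-5,1]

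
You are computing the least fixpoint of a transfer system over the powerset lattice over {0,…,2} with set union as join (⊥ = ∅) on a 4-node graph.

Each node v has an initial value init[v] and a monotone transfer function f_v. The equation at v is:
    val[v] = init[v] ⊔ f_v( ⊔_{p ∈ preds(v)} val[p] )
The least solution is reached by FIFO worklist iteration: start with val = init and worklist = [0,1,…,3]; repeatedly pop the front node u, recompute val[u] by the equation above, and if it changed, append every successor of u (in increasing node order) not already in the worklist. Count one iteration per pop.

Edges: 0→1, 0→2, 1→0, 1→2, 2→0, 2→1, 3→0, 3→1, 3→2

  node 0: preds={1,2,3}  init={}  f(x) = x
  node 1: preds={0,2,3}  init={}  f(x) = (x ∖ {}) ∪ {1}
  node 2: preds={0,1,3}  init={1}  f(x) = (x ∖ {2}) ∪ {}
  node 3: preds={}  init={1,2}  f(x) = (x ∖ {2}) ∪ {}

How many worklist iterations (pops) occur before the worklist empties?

Trace (5 dequeues):
  [1] u=0 | in {1,2} | out {1,2} | prev {} | push {}
  [2] u=1 | in {1,2} | out {1,2} | prev {} | push {0}
  [3] u=2 | in {1,2} | out {1} | ==
  [4] u=3 | in {} | out {1,2} | ==
  [5] u=0 | in {1,2} | out {1,2} | ==

Converged values:
  [0] {1,2}
  [1] {1,2}
  [2] {1}
  [3] {1,2}

5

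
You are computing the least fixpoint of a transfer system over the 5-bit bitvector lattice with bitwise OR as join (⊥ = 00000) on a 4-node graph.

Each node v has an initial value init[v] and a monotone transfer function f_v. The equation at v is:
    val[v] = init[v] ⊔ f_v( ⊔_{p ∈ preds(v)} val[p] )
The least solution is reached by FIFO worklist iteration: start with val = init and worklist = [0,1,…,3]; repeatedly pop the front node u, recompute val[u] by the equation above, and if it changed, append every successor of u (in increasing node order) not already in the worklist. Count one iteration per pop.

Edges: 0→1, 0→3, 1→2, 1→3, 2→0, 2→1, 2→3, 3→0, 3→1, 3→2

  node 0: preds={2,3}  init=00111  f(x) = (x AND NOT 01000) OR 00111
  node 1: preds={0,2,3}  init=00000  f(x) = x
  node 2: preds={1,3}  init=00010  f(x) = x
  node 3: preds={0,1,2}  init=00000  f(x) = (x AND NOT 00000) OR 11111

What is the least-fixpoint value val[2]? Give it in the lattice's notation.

11111

Worklist (10 pops):
  #1 pop 0: in=00010 → 00111 (no change)
  #2 pop 1: in=00111 → 00111 (was 00000); enqueue []
  #3 pop 2: in=00111 → 00111 (was 00010); enqueue [0,1]
  #4 pop 3: in=00111 → 11111 (was 00000); enqueue [2]
  #5 pop 0: in=11111 → 10111 (was 00111); enqueue [3]
  #6 pop 1: in=11111 → 11111 (was 00111); enqueue []
  #7 pop 2: in=11111 → 11111 (was 00111); enqueue [0,1]
  #8 pop 3: in=11111 → 11111 (no change)
  #9 pop 0: in=11111 → 10111 (no change)
  #10 pop 1: in=11111 → 11111 (no change)

Fixpoint:
  val[0] = 10111
  val[1] = 11111
  val[2] = 11111
  val[3] = 11111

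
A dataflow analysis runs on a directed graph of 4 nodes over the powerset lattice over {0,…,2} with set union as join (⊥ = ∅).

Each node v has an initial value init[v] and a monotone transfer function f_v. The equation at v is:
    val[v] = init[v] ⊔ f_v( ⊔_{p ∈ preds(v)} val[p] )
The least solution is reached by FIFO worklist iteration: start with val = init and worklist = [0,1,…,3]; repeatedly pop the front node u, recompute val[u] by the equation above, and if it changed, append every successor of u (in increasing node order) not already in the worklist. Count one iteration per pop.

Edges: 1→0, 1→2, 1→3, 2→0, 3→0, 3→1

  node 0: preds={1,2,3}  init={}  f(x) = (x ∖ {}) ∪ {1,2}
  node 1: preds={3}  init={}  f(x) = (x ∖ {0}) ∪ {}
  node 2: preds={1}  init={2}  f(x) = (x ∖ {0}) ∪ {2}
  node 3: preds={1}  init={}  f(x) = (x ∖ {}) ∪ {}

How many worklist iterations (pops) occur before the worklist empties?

4

Trace (4 dequeues):
  [1] u=0 | in {2} | out {1,2} | prev {} | push {}
  [2] u=1 | in {} | out {} | ==
  [3] u=2 | in {} | out {2} | ==
  [4] u=3 | in {} | out {} | ==

Converged values:
  [0] {1,2}
  [1] {}
  [2] {2}
  [3] {}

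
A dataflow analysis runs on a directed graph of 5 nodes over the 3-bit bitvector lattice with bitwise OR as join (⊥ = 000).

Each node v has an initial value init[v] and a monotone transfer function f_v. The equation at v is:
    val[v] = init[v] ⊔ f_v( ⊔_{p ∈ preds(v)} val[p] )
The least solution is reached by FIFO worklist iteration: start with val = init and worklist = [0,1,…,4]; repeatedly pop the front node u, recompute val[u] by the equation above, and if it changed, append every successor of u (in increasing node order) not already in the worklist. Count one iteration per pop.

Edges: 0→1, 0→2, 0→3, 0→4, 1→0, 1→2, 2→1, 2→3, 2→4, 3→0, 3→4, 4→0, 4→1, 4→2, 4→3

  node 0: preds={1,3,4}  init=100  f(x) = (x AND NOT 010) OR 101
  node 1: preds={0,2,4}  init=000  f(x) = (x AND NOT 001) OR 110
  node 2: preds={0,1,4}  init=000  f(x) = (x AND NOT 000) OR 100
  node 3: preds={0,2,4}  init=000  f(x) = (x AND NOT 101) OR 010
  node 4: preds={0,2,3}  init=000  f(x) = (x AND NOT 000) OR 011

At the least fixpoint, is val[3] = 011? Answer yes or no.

Iteration log — 9 steps:
  step 1. node 0  ⊔preds=000  new=101  old=100  +wl: 
  step 2. node 1  ⊔preds=101  new=110  old=000  +wl: 0
  step 3. node 2  ⊔preds=111  new=111  old=000  +wl: 1
  step 4. node 3  ⊔preds=111  new=010  old=000  +wl: 
  step 5. node 4  ⊔preds=111  new=111  old=000  +wl: 2,3
  step 6. node 0  ⊔preds=111  new=101  stable
  step 7. node 1  ⊔preds=111  new=110  stable
  step 8. node 2  ⊔preds=111  new=111  stable
  step 9. node 3  ⊔preds=111  new=010  stable

Least fixpoint reached:
  node 0: 101
  node 1: 110
  node 2: 111
  node 3: 010
  node 4: 111

no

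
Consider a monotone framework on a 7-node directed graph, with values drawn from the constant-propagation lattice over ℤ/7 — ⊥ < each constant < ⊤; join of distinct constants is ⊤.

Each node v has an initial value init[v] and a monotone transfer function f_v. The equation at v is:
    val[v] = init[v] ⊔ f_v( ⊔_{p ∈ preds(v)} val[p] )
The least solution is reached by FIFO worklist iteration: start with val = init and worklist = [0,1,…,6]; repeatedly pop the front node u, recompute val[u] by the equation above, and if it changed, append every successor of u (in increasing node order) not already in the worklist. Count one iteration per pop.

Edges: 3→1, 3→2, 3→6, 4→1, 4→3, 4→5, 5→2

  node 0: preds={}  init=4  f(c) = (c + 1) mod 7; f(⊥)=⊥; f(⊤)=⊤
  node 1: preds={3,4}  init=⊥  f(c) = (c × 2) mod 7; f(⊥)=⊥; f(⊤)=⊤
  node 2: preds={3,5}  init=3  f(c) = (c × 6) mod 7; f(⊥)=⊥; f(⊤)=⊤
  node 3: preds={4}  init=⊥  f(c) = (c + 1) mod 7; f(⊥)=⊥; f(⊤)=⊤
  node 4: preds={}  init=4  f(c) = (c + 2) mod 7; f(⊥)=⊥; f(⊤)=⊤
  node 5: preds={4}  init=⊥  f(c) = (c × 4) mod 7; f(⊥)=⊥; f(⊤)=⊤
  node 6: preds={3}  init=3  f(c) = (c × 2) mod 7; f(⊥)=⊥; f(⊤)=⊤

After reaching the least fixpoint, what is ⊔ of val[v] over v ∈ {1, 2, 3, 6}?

Iteration log — 9 steps:
  step 1. node 0  ⊔preds=⊥  new=4  stable
  step 2. node 1  ⊔preds=4  new=1  old=⊥  +wl: 
  step 3. node 2  ⊔preds=⊥  new=3  stable
  step 4. node 3  ⊔preds=4  new=5  old=⊥  +wl: 1,2
  step 5. node 4  ⊔preds=⊥  new=4  stable
  step 6. node 5  ⊔preds=4  new=2  old=⊥  +wl: 
  step 7. node 6  ⊔preds=5  new=3  stable
  step 8. node 1  ⊔preds=⊤  new=⊤  old=1  +wl: 
  step 9. node 2  ⊔preds=⊤  new=⊤  old=3  +wl: 

Least fixpoint reached:
  node 0: 4
  node 1: ⊤
  node 2: ⊤
  node 3: 5
  node 4: 4
  node 5: 2
  node 6: 3

⊤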